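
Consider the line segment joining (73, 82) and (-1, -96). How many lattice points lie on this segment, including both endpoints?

3

The number of lattice points on a segment between lattice points is gcd(|Δx|,|Δy|) + 1 = gcd(74,178) + 1 = 2 + 1 = 3.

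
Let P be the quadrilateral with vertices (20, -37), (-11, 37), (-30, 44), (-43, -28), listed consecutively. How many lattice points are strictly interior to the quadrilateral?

2916

Using the shoelace formula, 2A = |[20·37 − (-11)·(-37)] + [(-11)·44 − (-30)·37] + [(-30)·(-28) − (-43)·44] + [(-43)·(-37) − 20·(-28)]| = 5842, so the area is 2921.
The number of boundary lattice points is Σ gcd(|Δx|,|Δy|) = gcd(31,74) + gcd(19,7) + gcd(13,72) + gcd(63,9) = 1+1+1+9 = 12.
By Pick's theorem A = I + B/2 − 1, so I = 2921 − 12/2 + 1 = 2916.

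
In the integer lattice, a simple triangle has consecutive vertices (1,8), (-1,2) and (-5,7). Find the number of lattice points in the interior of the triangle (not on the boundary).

16

Using the shoelace formula, 2A = |[1·2 − (-1)·8] + [(-1)·7 − (-5)·2] + [(-5)·8 − 1·7]| = 34, so the area is 17.
Summing gcd(|Δx|,|Δy|) over the edges gives the boundary count: gcd(2,6) + gcd(4,5) + gcd(6,1) = 2+1+1 = 4.
Pick's theorem gives I = A − B/2 + 1 = 17 − 4/2 + 1 = 16.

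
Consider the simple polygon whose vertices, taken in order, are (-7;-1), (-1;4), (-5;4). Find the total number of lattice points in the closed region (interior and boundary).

14

The shoelace formula gives twice the area as |[(-7)·4 − (-1)·(-1)] + [(-1)·4 − (-5)·4] + [(-5)·(-1) − (-7)·4]| = 20, so the area is 10.
Summing gcd(|Δx|,|Δy|) over the edges gives the boundary count: gcd(6,5) + gcd(4,0) + gcd(2,5) = 1+4+1 = 6.
Pick's theorem gives I = A − B/2 + 1 = 10 − 6/2 + 1 = 8, so the closed region contains I + B = 8 + 6 = 14 lattice points.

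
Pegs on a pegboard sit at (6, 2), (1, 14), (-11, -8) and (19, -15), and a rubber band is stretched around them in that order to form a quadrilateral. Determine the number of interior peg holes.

335

Using the shoelace formula, 2A = |[6·14 − 1·2] + [1·(-8) − (-11)·14] + [(-11)·(-15) − 19·(-8)] + [19·2 − 6·(-15)]| = 673, so the area is 336.5.
Along each edge there are gcd(|Δx|,|Δy|)+1 lattice points, so counting each shared vertex once the boundary has gcd(5,12) + gcd(12,22) + gcd(30,7) + gcd(13,17) = 1+2+1+1 = 5.
By Pick's theorem A = I + B/2 − 1, so I = 336.5 − 5/2 + 1 = 335.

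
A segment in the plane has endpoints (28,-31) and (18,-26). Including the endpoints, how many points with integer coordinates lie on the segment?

The number of lattice points on a segment between lattice points is gcd(|Δx|,|Δy|) + 1 = gcd(10,5) + 1 = 5 + 1 = 6.

6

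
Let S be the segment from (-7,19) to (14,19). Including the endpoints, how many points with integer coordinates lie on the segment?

22

The number of lattice points on a segment between lattice points is gcd(|Δx|,|Δy|) + 1 = gcd(21,0) + 1 = 21 + 1 = 22.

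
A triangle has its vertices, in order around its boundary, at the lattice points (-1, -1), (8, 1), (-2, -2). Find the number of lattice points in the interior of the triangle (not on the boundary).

The shoelace formula gives twice the area as |((-1)·1 − 8·(-1)) + (8·(-2) − (-2)·1) + ((-2)·(-1) − (-1)·(-2))| = 7, so the area is 3.5.
The number of boundary lattice points is Σ gcd(|Δx|,|Δy|) = gcd(9,2) + gcd(10,3) + gcd(1,1) = 1+1+1 = 3.
Pick's theorem gives I = A − B/2 + 1 = 3.5 − 3/2 + 1 = 3.

3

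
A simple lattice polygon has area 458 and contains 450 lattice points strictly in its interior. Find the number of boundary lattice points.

18

Pick's theorem gives A = I + B/2 − 1, so B = 2(A − I + 1) = 2(458 − 450 + 1) = 18.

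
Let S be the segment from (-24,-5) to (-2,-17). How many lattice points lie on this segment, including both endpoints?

The number of lattice points on a segment between lattice points is gcd(|Δx|,|Δy|) + 1 = gcd(22,12) + 1 = 2 + 1 = 3.

3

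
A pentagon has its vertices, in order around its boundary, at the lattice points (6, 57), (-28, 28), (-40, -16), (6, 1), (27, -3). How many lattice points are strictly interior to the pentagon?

2446

By the shoelace formula, twice the signed area is |[6·28 − (-28)·57] + [(-28)·(-16) − (-40)·28] + [(-40)·1 − 6·(-16)] + [6·(-3) − 27·1] + [27·57 − 6·(-3)]| = 4900, so the area is 2450.
The number of boundary lattice points is Σ gcd(|Δx|,|Δy|) = gcd(34,29) + gcd(12,44) + gcd(46,17) + gcd(21,4) + gcd(21,60) = 1+4+1+1+3 = 10.
Pick's theorem gives I = A − B/2 + 1 = 2450 − 10/2 + 1 = 2446.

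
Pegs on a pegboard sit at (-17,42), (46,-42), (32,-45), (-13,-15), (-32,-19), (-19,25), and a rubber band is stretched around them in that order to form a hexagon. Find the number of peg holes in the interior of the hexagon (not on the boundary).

By the shoelace formula, twice the signed area is |[(-17)·(-42) − 46·42] + [46·(-45) − 32·(-42)] + [32·(-15) − (-13)·(-45)] + [(-13)·(-19) − (-32)·(-15)] + [(-32)·25 − (-19)·(-19)] + [(-19)·42 − (-17)·25]| = 4776, so the area is 2388.
Summing gcd(|Δx|,|Δy|) over the edges gives the boundary count: gcd(63,84) + gcd(14,3) + gcd(45,30) + gcd(19,4) + gcd(13,44) + gcd(2,17) = 21+1+15+1+1+1 = 40.
By Pick's theorem A = I + B/2 − 1, so I = 2388 − 40/2 + 1 = 2369.

2369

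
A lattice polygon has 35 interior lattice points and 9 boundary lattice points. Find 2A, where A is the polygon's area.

77

By Pick's theorem, A = I + B/2 − 1 = 35 + 9/2 − 1 = 77/2.
Hence 2A = 77.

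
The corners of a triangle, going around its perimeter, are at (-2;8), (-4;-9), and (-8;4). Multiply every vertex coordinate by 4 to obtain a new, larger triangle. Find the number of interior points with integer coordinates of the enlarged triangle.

The shoelace formula gives twice the area as |[(-2)·(-9) − (-4)·8] + [(-4)·4 − (-8)·(-9)] + [(-8)·8 − (-2)·4]| = 94, so the area is 47.
The number of boundary lattice points is Σ gcd(|Δx|,|Δy|) = gcd(2,17) + gcd(4,13) + gcd(6,4) = 1+1+2 = 4.
Scaling by 4 multiplies the area by 4² = 16 (so the new area is 752) and multiplies the boundary lattice-point count by 4, giving 16.
By Pick's theorem, the interior count of the dilated polygon is 752 − 16/2 + 1 = 745.

745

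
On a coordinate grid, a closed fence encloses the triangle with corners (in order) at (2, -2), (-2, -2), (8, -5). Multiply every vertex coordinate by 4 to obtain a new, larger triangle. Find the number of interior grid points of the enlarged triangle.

81

By the shoelace formula, twice the signed area is |(2·(-2) − (-2)·(-2)) + ((-2)·(-5) − 8·(-2)) + (8·(-2) − 2·(-5))| = 12, so the area is 6.
Summing gcd(|Δx|,|Δy|) over the edges gives the boundary count: gcd(4,0) + gcd(10,3) + gcd(6,3) = 4+1+3 = 8.
Scaling by 4 multiplies the area by 4² = 16 (so the new area is 96) and multiplies the boundary lattice-point count by 4, giving 32.
By Pick's theorem, the interior count of the dilated polygon is 96 − 32/2 + 1 = 81.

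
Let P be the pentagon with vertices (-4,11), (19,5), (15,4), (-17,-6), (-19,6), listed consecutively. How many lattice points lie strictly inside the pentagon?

Using the shoelace formula, 2A = |((-4)·5 − 19·11) + (19·4 − 15·5) + (15·(-6) − (-17)·4) + ((-17)·6 − (-19)·(-6)) + ((-19)·11 − (-4)·6)| = 651, so the area is 651/2.
The number of boundary lattice points is Σ gcd(|Δx|,|Δy|) = gcd(23,6) + gcd(4,1) + gcd(32,10) + gcd(2,12) + gcd(15,5) = 1+1+2+2+5 = 11.
By Pick's theorem A = I + B/2 − 1, so I = 651/2 − 11/2 + 1 = 321.

321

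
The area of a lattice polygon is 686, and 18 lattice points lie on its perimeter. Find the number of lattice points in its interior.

Pick's theorem A = I + B/2 − 1 rearranges to I = A − B/2 + 1 = 686 − 18/2 + 1 = 678.

678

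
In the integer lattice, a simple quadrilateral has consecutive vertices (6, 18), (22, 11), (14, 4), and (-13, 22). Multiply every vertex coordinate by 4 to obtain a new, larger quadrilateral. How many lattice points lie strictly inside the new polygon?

3193

Using the shoelace formula, 2A = |[6·11 − 22·18] + [22·4 − 14·11] + [14·22 − (-13)·4] + [(-13)·18 − 6·22]| = 402, so the area is 201.
The number of boundary lattice points is Σ gcd(|Δx|,|Δy|) = gcd(16,7) + gcd(8,7) + gcd(27,18) + gcd(19,4) = 1+1+9+1 = 12.
Scaling by 4 multiplies the area by 4² = 16 (so the new area is 3216) and multiplies the boundary lattice-point count by 4, giving 48.
By Pick's theorem, the interior count of the dilated polygon is 3216 − 48/2 + 1 = 3193.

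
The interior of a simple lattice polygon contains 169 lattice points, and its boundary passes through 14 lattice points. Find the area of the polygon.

175

By Pick's theorem, A = I + B/2 − 1 = 169 + 14/2 − 1 = 175.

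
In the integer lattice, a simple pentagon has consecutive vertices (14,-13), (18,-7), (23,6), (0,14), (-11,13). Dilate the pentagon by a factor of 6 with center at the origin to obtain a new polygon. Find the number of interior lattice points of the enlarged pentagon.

15139

By the shoelace formula, twice the signed area is |(14·(-7) − 18·(-13)) + (18·6 − 23·(-7)) + (23·14 − 0·6) + (0·13 − (-11)·14) + ((-11)·(-13) − 14·13)| = 842, so the area is 421.
The number of boundary lattice points is Σ gcd(|Δx|,|Δy|) = gcd(4,6) + gcd(5,13) + gcd(23,8) + gcd(11,1) + gcd(25,26) = 2+1+1+1+1 = 6.
Scaling by 6 multiplies the area by 6² = 36 (so the new area is 15156) and multiplies the boundary lattice-point count by 6, giving 36.
By Pick's theorem, the interior count of the dilated polygon is 15156 − 36/2 + 1 = 15139.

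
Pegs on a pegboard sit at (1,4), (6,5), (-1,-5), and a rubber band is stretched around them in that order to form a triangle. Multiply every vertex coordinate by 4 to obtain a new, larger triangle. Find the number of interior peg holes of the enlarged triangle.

The shoelace formula gives twice the area as |[1·5 − 6·4] + [6·(-5) − (-1)·5] + [(-1)·4 − 1·(-5)]| = 43, so the area is 43/2.
Along each edge there are gcd(|Δx|,|Δy|)+1 lattice points, so counting each shared vertex once the boundary has gcd(5,1) + gcd(7,10) + gcd(2,9) = 1+1+1 = 3.
Scaling by 4 multiplies the area by 4² = 16 (so the new area is 344) and multiplies the boundary lattice-point count by 4, giving 12.
By Pick's theorem, the interior count of the dilated polygon is 344 − 12/2 + 1 = 339.

339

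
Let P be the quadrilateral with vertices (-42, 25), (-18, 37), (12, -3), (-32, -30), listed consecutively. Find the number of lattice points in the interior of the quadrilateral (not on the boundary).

Using the shoelace formula, 2A = |((-42)·37 − (-18)·25) + ((-18)·(-3) − 12·37) + (12·(-30) − (-32)·(-3)) + ((-32)·25 − (-42)·(-30))| = 4010, so the area is 2005.
Summing gcd(|Δx|,|Δy|) over the edges gives the boundary count: gcd(24,12) + gcd(30,40) + gcd(44,27) + gcd(10,55) = 12+10+1+5 = 28.
Pick's theorem gives I = A − B/2 + 1 = 2005 − 28/2 + 1 = 1992.

1992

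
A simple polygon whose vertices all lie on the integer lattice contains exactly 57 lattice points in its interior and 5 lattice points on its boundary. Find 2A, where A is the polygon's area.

By Pick's theorem, A = I + B/2 − 1 = 57 + 5/2 − 1 = 117/2.
Hence 2A = 117.

117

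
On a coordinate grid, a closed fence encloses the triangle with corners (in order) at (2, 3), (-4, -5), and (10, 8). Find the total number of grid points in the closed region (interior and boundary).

By the shoelace formula, twice the signed area is |[2·(-5) − (-4)·3] + [(-4)·8 − 10·(-5)] + [10·3 − 2·8]| = 34, so the area is 17.
Summing gcd(|Δx|,|Δy|) over the edges gives the boundary count: gcd(6,8) + gcd(14,13) + gcd(8,5) = 2+1+1 = 4.
Pick's theorem gives I = A − B/2 + 1 = 17 − 4/2 + 1 = 16, so the closed region contains I + B = 16 + 4 = 20 lattice points.

20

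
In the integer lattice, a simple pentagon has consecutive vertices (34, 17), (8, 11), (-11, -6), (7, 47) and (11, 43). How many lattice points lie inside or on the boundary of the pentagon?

833

By the shoelace formula, twice the signed area is |(34·11 − 8·17) + (8·(-6) − (-11)·11) + ((-11)·47 − 7·(-6)) + (7·43 − 11·47) + (11·17 − 34·43)| = 1655, so the area is 1655/2.
Summing gcd(|Δx|,|Δy|) over the edges gives the boundary count: gcd(26,6) + gcd(19,17) + gcd(18,53) + gcd(4,4) + gcd(23,26) = 2+1+1+4+1 = 9.
Pick's theorem gives I = A − B/2 + 1 = 1655/2 − 9/2 + 1 = 824, so the closed region contains I + B = 824 + 9 = 833 lattice points.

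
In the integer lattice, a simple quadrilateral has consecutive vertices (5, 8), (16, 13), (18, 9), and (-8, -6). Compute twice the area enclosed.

223

By the shoelace formula, twice the signed area is |[5·13 − 16·8] + [16·9 − 18·13] + [18·(-6) − (-8)·9] + [(-8)·8 − 5·(-6)]| = 223, so the area is 223/2.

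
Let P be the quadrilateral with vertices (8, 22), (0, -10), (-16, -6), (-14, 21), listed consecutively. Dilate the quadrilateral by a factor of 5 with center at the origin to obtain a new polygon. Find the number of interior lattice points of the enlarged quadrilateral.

14166

Using the shoelace formula, 2A = |(8·(-10) − 0·22) + (0·(-6) − (-16)·(-10)) + ((-16)·21 − (-14)·(-6)) + ((-14)·22 − 8·21)| = 1136, so the area is 568.
Summing gcd(|Δx|,|Δy|) over the edges gives the boundary count: gcd(8,32) + gcd(16,4) + gcd(2,27) + gcd(22,1) = 8+4+1+1 = 14.
Scaling by 5 multiplies the area by 5² = 25 (so the new area is 14200) and multiplies the boundary lattice-point count by 5, giving 70.
By Pick's theorem, the interior count of the dilated polygon is 14200 − 70/2 + 1 = 14166.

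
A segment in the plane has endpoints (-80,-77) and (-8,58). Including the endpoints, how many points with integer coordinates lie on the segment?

The number of lattice points on a segment between lattice points is gcd(|Δx|,|Δy|) + 1 = gcd(72,135) + 1 = 9 + 1 = 10.

10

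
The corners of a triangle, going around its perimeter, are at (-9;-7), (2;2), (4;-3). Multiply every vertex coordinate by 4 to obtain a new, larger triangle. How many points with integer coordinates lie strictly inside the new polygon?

579

Using the shoelace formula, 2A = |((-9)·2 − 2·(-7)) + (2·(-3) − 4·2) + (4·(-7) − (-9)·(-3))| = 73, so the area is 73/2.
The number of boundary lattice points is Σ gcd(|Δx|,|Δy|) = gcd(11,9) + gcd(2,5) + gcd(13,4) = 1+1+1 = 3.
Scaling by 4 multiplies the area by 4² = 16 (so the new area is 584) and multiplies the boundary lattice-point count by 4, giving 12.
By Pick's theorem, the interior count of the dilated polygon is 584 − 12/2 + 1 = 579.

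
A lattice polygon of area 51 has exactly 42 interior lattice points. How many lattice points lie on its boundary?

20

Pick's theorem gives A = I + B/2 − 1, so B = 2(A − I + 1) = 2(51 − 42 + 1) = 20.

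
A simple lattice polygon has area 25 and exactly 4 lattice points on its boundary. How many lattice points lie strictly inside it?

From Pick's theorem, I = A − B/2 + 1 = 25 − 4/2 + 1 = 24.

24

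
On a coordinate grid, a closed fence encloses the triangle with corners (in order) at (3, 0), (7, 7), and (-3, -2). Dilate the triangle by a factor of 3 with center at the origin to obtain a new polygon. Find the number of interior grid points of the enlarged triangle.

148

Using the shoelace formula, 2A = |[3·7 − 7·0] + [7·(-2) − (-3)·7] + [(-3)·0 − 3·(-2)]| = 34, so the area is 17.
The number of boundary lattice points is Σ gcd(|Δx|,|Δy|) = gcd(4,7) + gcd(10,9) + gcd(6,2) = 1+1+2 = 4.
Scaling by 3 multiplies the area by 3² = 9 (so the new area is 153) and multiplies the boundary lattice-point count by 3, giving 12.
By Pick's theorem, the interior count of the dilated polygon is 153 − 12/2 + 1 = 148.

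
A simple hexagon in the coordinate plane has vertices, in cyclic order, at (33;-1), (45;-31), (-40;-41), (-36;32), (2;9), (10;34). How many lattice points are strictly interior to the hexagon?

4174

The shoelace formula gives twice the area as |(33·(-31) − 45·(-1)) + (45·(-41) − (-40)·(-31)) + ((-40)·32 − (-36)·(-41)) + ((-36)·9 − 2·32) + (2·34 − 10·9) + (10·(-1) − 33·34)| = 8361, so the area is 4180.5.
Along each edge there are gcd(|Δx|,|Δy|)+1 lattice points, so counting each shared vertex once the boundary has gcd(12,30) + gcd(85,10) + gcd(4,73) + gcd(38,23) + gcd(8,25) + gcd(23,35) = 6+5+1+1+1+1 = 15.
By Pick's theorem A = I + B/2 − 1, so I = 4180.5 − 15/2 + 1 = 4174.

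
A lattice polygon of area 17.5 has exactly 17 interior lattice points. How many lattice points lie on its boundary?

Pick's theorem gives A = I + B/2 − 1, so B = 2(A − I + 1) = 2(17.5 − 17 + 1) = 3.

3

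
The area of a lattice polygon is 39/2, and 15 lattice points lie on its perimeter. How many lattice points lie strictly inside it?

From Pick's theorem, I = A − B/2 + 1 = 39/2 − 15/2 + 1 = 13.

13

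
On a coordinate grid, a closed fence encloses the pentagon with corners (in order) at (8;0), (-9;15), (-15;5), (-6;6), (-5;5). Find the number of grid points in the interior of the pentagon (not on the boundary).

The shoelace formula gives twice the area as |(8·15 − (-9)·0) + ((-9)·5 − (-15)·15) + ((-15)·6 − (-6)·5) + ((-6)·5 − (-5)·6) + ((-5)·0 − 8·5)| = 200, so the area is 100.
Along each edge there are gcd(|Δx|,|Δy|)+1 lattice points, so counting each shared vertex once the boundary has gcd(17,15) + gcd(6,10) + gcd(9,1) + gcd(1,1) + gcd(13,5) = 1+2+1+1+1 = 6.
Pick's theorem gives I = A − B/2 + 1 = 100 − 6/2 + 1 = 98.

98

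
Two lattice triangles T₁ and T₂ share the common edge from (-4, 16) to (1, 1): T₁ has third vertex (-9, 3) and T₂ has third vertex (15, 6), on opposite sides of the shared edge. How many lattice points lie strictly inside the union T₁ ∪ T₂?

186

The union is the simple quadrilateral with vertices (-4, 16), (-9, 3), (1, 1), (15, 6) in order.
The shoelace formula gives twice the area as |[(-4)·3 − (-9)·16] + [(-9)·1 − 1·3] + [1·6 − 15·1] + [15·16 − (-4)·6]| = 375, so the area is 187.5.
Summing gcd(|Δx|,|Δy|) over the edges gives the boundary count: gcd(5,13) + gcd(10,2) + gcd(14,5) + gcd(19,10) = 1+2+1+1 = 5.
By Pick's theorem I = A − B/2 + 1 = 187.5 − 5/2 + 1 = 186.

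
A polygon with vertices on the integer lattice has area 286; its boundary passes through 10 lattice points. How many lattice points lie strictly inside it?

From Pick's theorem, I = A − B/2 + 1 = 286 − 10/2 + 1 = 282.

282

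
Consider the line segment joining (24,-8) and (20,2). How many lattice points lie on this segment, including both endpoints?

3

The number of lattice points on a segment between lattice points is gcd(|Δx|,|Δy|) + 1 = gcd(4,10) + 1 = 2 + 1 = 3.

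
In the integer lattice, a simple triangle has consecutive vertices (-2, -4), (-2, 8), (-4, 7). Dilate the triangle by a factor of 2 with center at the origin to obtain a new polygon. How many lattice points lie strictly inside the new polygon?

35

By the shoelace formula, twice the signed area is |((-2)·8 − (-2)·(-4)) + ((-2)·7 − (-4)·8) + ((-4)·(-4) − (-2)·7)| = 24, so the area is 12.
Summing gcd(|Δx|,|Δy|) over the edges gives the boundary count: gcd(0,12) + gcd(2,1) + gcd(2,11) = 12+1+1 = 14.
Scaling by 2 multiplies the area by 2² = 4 (so the new area is 48) and multiplies the boundary lattice-point count by 2, giving 28.
By Pick's theorem, the interior count of the dilated polygon is 48 − 28/2 + 1 = 35.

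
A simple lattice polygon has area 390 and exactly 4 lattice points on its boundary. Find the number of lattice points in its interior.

389

From Pick's theorem, I = A − B/2 + 1 = 390 − 4/2 + 1 = 389.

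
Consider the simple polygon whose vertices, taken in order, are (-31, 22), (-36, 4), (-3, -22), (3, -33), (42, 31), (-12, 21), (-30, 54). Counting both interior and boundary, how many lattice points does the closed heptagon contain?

2689

Using the shoelace formula, 2A = |((-31)·4 − (-36)·22) + ((-36)·(-22) − (-3)·4) + ((-3)·(-33) − 3·(-22)) + (3·31 − 42·(-33)) + (42·21 − (-12)·31) + ((-12)·54 − (-30)·21) + ((-30)·22 − (-31)·54)| = 5366, so the area is 2683.
The number of boundary lattice points is Σ gcd(|Δx|,|Δy|) = gcd(5,18) + gcd(33,26) + gcd(6,11) + gcd(39,64) + gcd(54,10) + gcd(18,33) + gcd(1,32) = 1+1+1+1+2+3+1 = 10.
Pick's theorem gives I = A − B/2 + 1 = 2683 − 10/2 + 1 = 2679, so the closed region contains I + B = 2679 + 10 = 2689 lattice points.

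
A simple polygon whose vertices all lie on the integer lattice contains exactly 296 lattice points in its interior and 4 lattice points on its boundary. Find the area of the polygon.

By Pick's theorem, A = I + B/2 − 1 = 296 + 4/2 − 1 = 297.

297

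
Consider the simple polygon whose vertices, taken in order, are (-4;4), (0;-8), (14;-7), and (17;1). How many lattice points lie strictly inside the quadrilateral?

Using the shoelace formula, 2A = |[(-4)·(-8) − 0·4] + [0·(-7) − 14·(-8)] + [14·1 − 17·(-7)] + [17·4 − (-4)·1]| = 349, so the area is 349/2.
Summing gcd(|Δx|,|Δy|) over the edges gives the boundary count: gcd(4,12) + gcd(14,1) + gcd(3,8) + gcd(21,3) = 4+1+1+3 = 9.
Pick's theorem gives I = A − B/2 + 1 = 349/2 − 9/2 + 1 = 171.

171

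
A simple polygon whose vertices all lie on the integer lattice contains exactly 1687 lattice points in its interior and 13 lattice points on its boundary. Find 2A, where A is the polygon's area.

Pick's theorem states A = I + B/2 − 1, so A = 1687 + 13/2 − 1 = 3385/2.
Hence 2A = 3385.

3385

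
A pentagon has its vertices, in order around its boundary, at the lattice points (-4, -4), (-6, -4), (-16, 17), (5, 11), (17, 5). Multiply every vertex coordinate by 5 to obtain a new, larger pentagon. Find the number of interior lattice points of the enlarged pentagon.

8026

By the shoelace formula, twice the signed area is |((-4)·(-4) − (-6)·(-4)) + ((-6)·17 − (-16)·(-4)) + ((-16)·11 − 5·17) + (5·5 − 17·11) + (17·(-4) − (-4)·5)| = 645, so the area is 322.5.
Summing gcd(|Δx|,|Δy|) over the edges gives the boundary count: gcd(2,0) + gcd(10,21) + gcd(21,6) + gcd(12,6) + gcd(21,9) = 2+1+3+6+3 = 15.
Scaling by 5 multiplies the area by 5² = 25 (so the new area is 8062.5) and multiplies the boundary lattice-point count by 5, giving 75.
By Pick's theorem, the interior count of the dilated polygon is 8062.5 − 75/2 + 1 = 8026.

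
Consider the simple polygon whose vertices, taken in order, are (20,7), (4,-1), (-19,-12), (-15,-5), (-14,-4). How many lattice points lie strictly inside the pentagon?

The shoelace formula gives twice the area as |[20·(-1) − 4·7] + [4·(-12) − (-19)·(-1)] + [(-19)·(-5) − (-15)·(-12)] + [(-15)·(-4) − (-14)·(-5)] + [(-14)·7 − 20·(-4)]| = 228, so the area is 114.
The number of boundary lattice points is Σ gcd(|Δx|,|Δy|) = gcd(16,8) + gcd(23,11) + gcd(4,7) + gcd(1,1) + gcd(34,11) = 8+1+1+1+1 = 12.
By Pick's theorem A = I + B/2 − 1, so I = 114 − 12/2 + 1 = 109.

109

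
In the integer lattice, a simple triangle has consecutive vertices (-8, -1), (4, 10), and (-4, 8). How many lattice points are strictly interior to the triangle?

31

Using the shoelace formula, 2A = |((-8)·10 − 4·(-1)) + (4·8 − (-4)·10) + ((-4)·(-1) − (-8)·8)| = 64, so the area is 32.
Summing gcd(|Δx|,|Δy|) over the edges gives the boundary count: gcd(12,11) + gcd(8,2) + gcd(4,9) = 1+2+1 = 4.
By Pick's theorem A = I + B/2 − 1, so I = 32 − 4/2 + 1 = 31.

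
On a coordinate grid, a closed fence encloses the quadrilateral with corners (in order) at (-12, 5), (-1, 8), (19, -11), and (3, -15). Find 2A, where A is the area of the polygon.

The shoelace formula gives twice the area as |[(-12)·8 − (-1)·5] + [(-1)·(-11) − 19·8] + [19·(-15) − 3·(-11)] + [3·5 − (-12)·(-15)]| = 649, so the area is 324.5.

649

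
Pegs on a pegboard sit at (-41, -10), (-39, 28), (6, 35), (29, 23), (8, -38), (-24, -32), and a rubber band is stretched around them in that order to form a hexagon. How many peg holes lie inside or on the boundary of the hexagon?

3742

By the shoelace formula, twice the signed area is |[(-41)·28 − (-39)·(-10)] + [(-39)·35 − 6·28] + [6·23 − 29·35] + [29·(-38) − 8·23] + [8·(-32) − (-24)·(-38)] + [(-24)·(-10) − (-41)·(-32)]| = 7474, so the area is 3737.
Summing gcd(|Δx|,|Δy|) over the edges gives the boundary count: gcd(2,38) + gcd(45,7) + gcd(23,12) + gcd(21,61) + gcd(32,6) + gcd(17,22) = 2+1+1+1+2+1 = 8.
Pick's theorem gives I = A − B/2 + 1 = 3737 − 8/2 + 1 = 3734, so the closed region contains I + B = 3734 + 8 = 3742 lattice points.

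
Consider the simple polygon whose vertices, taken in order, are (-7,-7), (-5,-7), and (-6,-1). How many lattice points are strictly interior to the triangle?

Using the shoelace formula, 2A = |((-7)·(-7) − (-5)·(-7)) + ((-5)·(-1) − (-6)·(-7)) + ((-6)·(-7) − (-7)·(-1))| = 12, so the area is 6.
The number of boundary lattice points is Σ gcd(|Δx|,|Δy|) = gcd(2,0) + gcd(1,6) + gcd(1,6) = 2+1+1 = 4.
Pick's theorem gives I = A − B/2 + 1 = 6 − 4/2 + 1 = 5.

5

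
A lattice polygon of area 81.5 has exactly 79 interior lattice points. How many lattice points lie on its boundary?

7

Pick's theorem gives A = I + B/2 − 1, so B = 2(A − I + 1) = 2(81.5 − 79 + 1) = 7.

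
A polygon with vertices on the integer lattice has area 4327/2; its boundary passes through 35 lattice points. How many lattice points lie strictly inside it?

From Pick's theorem, I = A − B/2 + 1 = 4327/2 − 35/2 + 1 = 2147.

2147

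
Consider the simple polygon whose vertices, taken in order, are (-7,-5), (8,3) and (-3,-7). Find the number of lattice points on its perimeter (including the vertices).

4

Along each edge there are gcd(|Δx|,|Δy|)+1 lattice points, so counting each shared vertex once the boundary has gcd(15,8) + gcd(11,10) + gcd(4,2) = 1+1+2 = 4.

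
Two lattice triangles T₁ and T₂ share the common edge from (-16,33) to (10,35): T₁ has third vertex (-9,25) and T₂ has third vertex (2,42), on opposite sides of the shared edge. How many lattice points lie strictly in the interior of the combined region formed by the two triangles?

205

The union is the simple quadrilateral with vertices (-16,33), (-9,25), (10,35), (2,42) in order.
By the shoelace formula, twice the signed area is |((-16)·25 − (-9)·33) + ((-9)·35 − 10·25) + (10·42 − 2·35) + (2·33 − (-16)·42)| = 420, so the area is 210.
Summing gcd(|Δx|,|Δy|) over the edges gives the boundary count: gcd(7,8) + gcd(19,10) + gcd(8,7) + gcd(18,9) = 1+1+1+9 = 12.
By Pick's theorem I = A − B/2 + 1 = 210 − 12/2 + 1 = 205.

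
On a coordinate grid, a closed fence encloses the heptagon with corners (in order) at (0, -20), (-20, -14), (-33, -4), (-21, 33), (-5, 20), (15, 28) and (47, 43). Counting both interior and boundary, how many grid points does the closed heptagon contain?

2137

The shoelace formula gives twice the area as |(0·(-14) − (-20)·(-20)) + ((-20)·(-4) − (-33)·(-14)) + ((-33)·33 − (-21)·(-4)) + ((-21)·20 − (-5)·33) + ((-5)·28 − 15·20) + (15·43 − 47·28) + (47·(-20) − 0·43)| = 4261, so the area is 2130.5.
Summing gcd(|Δx|,|Δy|) over the edges gives the boundary count: gcd(20,6) + gcd(13,10) + gcd(12,37) + gcd(16,13) + gcd(20,8) + gcd(32,15) + gcd(47,63) = 2+1+1+1+4+1+1 = 11.
Pick's theorem gives I = A − B/2 + 1 = 2130.5 − 11/2 + 1 = 2126, so the closed region contains I + B = 2126 + 11 = 2137 lattice points.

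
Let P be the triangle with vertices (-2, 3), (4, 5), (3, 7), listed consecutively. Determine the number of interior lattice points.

6

Using the shoelace formula, 2A = |[(-2)·5 − 4·3] + [4·7 − 3·5] + [3·3 − (-2)·7]| = 14, so the area is 7.
The number of boundary lattice points is Σ gcd(|Δx|,|Δy|) = gcd(6,2) + gcd(1,2) + gcd(5,4) = 2+1+1 = 4.
Pick's theorem gives I = A − B/2 + 1 = 7 − 4/2 + 1 = 6.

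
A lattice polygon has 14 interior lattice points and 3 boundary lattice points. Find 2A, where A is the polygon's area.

By Pick's theorem, A = I + B/2 − 1 = 14 + 3/2 − 1 = 29/2.
Hence 2A = 29.

29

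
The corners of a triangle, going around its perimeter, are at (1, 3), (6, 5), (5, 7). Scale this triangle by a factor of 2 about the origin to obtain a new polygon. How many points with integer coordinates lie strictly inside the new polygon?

By the shoelace formula, twice the signed area is |[1·5 − 6·3] + [6·7 − 5·5] + [5·3 − 1·7]| = 12, so the area is 6.
Summing gcd(|Δx|,|Δy|) over the edges gives the boundary count: gcd(5,2) + gcd(1,2) + gcd(4,4) = 1+1+4 = 6.
Scaling by 2 multiplies the area by 2² = 4 (so the new area is 24) and multiplies the boundary lattice-point count by 2, giving 12.
By Pick's theorem, the interior count of the dilated polygon is 24 − 12/2 + 1 = 19.

19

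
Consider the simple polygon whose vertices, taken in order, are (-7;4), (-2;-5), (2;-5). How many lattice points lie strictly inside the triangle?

By the shoelace formula, twice the signed area is |[(-7)·(-5) − (-2)·4] + [(-2)·(-5) − 2·(-5)] + [2·4 − (-7)·(-5)]| = 36, so the area is 18.
Along each edge there are gcd(|Δx|,|Δy|)+1 lattice points, so counting each shared vertex once the boundary has gcd(5,9) + gcd(4,0) + gcd(9,9) = 1+4+9 = 14.
By Pick's theorem A = I + B/2 − 1, so I = 18 − 14/2 + 1 = 12.

12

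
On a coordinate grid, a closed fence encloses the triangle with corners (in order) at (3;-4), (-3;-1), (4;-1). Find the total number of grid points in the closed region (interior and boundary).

By the shoelace formula, twice the signed area is |(3·(-1) − (-3)·(-4)) + ((-3)·(-1) − 4·(-1)) + (4·(-4) − 3·(-1))| = 21, so the area is 21/2.
Along each edge there are gcd(|Δx|,|Δy|)+1 lattice points, so counting each shared vertex once the boundary has gcd(6,3) + gcd(7,0) + gcd(1,3) = 3+7+1 = 11.
Pick's theorem gives I = A − B/2 + 1 = 21/2 − 11/2 + 1 = 6, so the closed region contains I + B = 6 + 11 = 17 lattice points.

17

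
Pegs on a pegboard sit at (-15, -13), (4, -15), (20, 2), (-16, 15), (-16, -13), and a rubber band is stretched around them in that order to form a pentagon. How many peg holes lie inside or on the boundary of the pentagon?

706

Using the shoelace formula, 2A = |((-15)·(-15) − 4·(-13)) + (4·2 − 20·(-15)) + (20·15 − (-16)·2) + ((-16)·(-13) − (-16)·15) + ((-16)·(-13) − (-15)·(-13))| = 1378, so the area is 689.
Along each edge there are gcd(|Δx|,|Δy|)+1 lattice points, so counting each shared vertex once the boundary has gcd(19,2) + gcd(16,17) + gcd(36,13) + gcd(0,28) + gcd(1,0) = 1+1+1+28+1 = 32.
Pick's theorem gives I = A − B/2 + 1 = 689 − 32/2 + 1 = 674, so the closed region contains I + B = 674 + 32 = 706 lattice points.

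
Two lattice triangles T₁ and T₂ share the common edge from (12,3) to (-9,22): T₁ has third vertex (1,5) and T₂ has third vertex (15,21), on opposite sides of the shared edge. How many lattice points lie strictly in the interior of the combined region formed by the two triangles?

The union is the simple quadrilateral with vertices (12,3), (1,5), (-9,22), (15,21) in order.
The shoelace formula gives twice the area as |(12·5 − 1·3) + (1·22 − (-9)·5) + ((-9)·21 − 15·22) + (15·3 − 12·21)| = 602, so the area is 301.
The number of boundary lattice points is Σ gcd(|Δx|,|Δy|) = gcd(11,2) + gcd(10,17) + gcd(24,1) + gcd(3,18) = 1+1+1+3 = 6.
By Pick's theorem I = A − B/2 + 1 = 301 − 6/2 + 1 = 299.

299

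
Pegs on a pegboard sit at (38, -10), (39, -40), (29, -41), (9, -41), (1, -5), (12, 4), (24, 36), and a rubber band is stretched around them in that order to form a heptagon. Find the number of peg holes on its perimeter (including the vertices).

Summing gcd(|Δx|,|Δy|) over the edges gives the boundary count: gcd(1,30) + gcd(10,1) + gcd(20,0) + gcd(8,36) + gcd(11,9) + gcd(12,32) + gcd(14,46) = 1+1+20+4+1+4+2 = 33.

33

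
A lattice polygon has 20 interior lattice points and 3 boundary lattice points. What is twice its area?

Pick's theorem states A = I + B/2 − 1, so A = 20 + 3/2 − 1 = 41/2.
Hence 2A = 41.

41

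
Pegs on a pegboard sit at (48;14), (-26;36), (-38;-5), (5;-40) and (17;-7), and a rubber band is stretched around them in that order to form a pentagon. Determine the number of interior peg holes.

By the shoelace formula, twice the signed area is |[48·36 − (-26)·14] + [(-26)·(-5) − (-38)·36] + [(-38)·(-40) − 5·(-5)] + [5·(-7) − 17·(-40)] + [17·14 − 48·(-7)]| = 6354, so the area is 3177.
Along each edge there are gcd(|Δx|,|Δy|)+1 lattice points, so counting each shared vertex once the boundary has gcd(74,22) + gcd(12,41) + gcd(43,35) + gcd(12,33) + gcd(31,21) = 2+1+1+3+1 = 8.
By Pick's theorem A = I + B/2 − 1, so I = 3177 − 8/2 + 1 = 3174.

3174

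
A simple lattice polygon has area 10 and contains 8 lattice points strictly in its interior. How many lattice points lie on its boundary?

6

Pick's theorem gives A = I + B/2 − 1, so B = 2(A − I + 1) = 2(10 − 8 + 1) = 6.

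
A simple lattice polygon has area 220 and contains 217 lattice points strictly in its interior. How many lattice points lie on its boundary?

8

Pick's theorem gives A = I + B/2 − 1, so B = 2(A − I + 1) = 2(220 − 217 + 1) = 8.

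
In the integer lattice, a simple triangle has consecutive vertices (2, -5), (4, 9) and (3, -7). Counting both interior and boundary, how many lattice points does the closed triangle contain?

12

The shoelace formula gives twice the area as |(2·9 − 4·(-5)) + (4·(-7) − 3·9) + (3·(-5) − 2·(-7))| = 18, so the area is 9.
Summing gcd(|Δx|,|Δy|) over the edges gives the boundary count: gcd(2,14) + gcd(1,16) + gcd(1,2) = 2+1+1 = 4.
Pick's theorem gives I = A − B/2 + 1 = 9 − 4/2 + 1 = 8, so the closed region contains I + B = 8 + 4 = 12 lattice points.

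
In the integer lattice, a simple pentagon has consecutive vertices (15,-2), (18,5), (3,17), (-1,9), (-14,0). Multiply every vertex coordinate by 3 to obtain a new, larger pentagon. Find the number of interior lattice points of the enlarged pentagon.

By the shoelace formula, twice the signed area is |[15·5 − 18·(-2)] + [18·17 − 3·5] + [3·9 − (-1)·17] + [(-1)·0 − (-14)·9] + [(-14)·(-2) − 15·0]| = 600, so the area is 300.
The number of boundary lattice points is Σ gcd(|Δx|,|Δy|) = gcd(3,7) + gcd(15,12) + gcd(4,8) + gcd(13,9) + gcd(29,2) = 1+3+4+1+1 = 10.
Scaling by 3 multiplies the area by 3² = 9 (so the new area is 2700) and multiplies the boundary lattice-point count by 3, giving 30.
By Pick's theorem, the interior count of the dilated polygon is 2700 − 30/2 + 1 = 2686.

2686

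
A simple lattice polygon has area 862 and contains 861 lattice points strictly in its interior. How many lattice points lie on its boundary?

4

Pick's theorem gives A = I + B/2 − 1, so B = 2(A − I + 1) = 2(862 − 861 + 1) = 4.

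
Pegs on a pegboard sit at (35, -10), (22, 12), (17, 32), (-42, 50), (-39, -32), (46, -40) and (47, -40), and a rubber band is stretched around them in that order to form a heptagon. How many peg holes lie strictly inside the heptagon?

5308

Using the shoelace formula, 2A = |(35·12 − 22·(-10)) + (22·32 − 17·12) + (17·50 − (-42)·32) + ((-42)·(-32) − (-39)·50) + ((-39)·(-40) − 46·(-32)) + (46·(-40) − 47·(-40)) + (47·(-10) − 35·(-40))| = 10630, so the area is 5315.
Summing gcd(|Δx|,|Δy|) over the edges gives the boundary count: gcd(13,22) + gcd(5,20) + gcd(59,18) + gcd(3,82) + gcd(85,8) + gcd(1,0) + gcd(12,30) = 1+5+1+1+1+1+6 = 16.
Pick's theorem gives I = A − B/2 + 1 = 5315 − 16/2 + 1 = 5308.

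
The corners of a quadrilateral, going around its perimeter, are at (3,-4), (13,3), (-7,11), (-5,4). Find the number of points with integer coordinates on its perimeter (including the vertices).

Summing gcd(|Δx|,|Δy|) over the edges gives the boundary count: gcd(10,7) + gcd(20,8) + gcd(2,7) + gcd(8,8) = 1+4+1+8 = 14.

14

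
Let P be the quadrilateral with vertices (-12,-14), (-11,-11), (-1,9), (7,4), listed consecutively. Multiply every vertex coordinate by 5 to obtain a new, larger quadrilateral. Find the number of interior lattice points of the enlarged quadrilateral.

3081

By the shoelace formula, twice the signed area is |[(-12)·(-11) − (-11)·(-14)] + [(-11)·9 − (-1)·(-11)] + [(-1)·4 − 7·9] + [7·(-14) − (-12)·4]| = 249, so the area is 249/2.
Along each edge there are gcd(|Δx|,|Δy|)+1 lattice points, so counting each shared vertex once the boundary has gcd(1,3) + gcd(10,20) + gcd(8,5) + gcd(19,18) = 1+10+1+1 = 13.
Scaling by 5 multiplies the area by 5² = 25 (so the new area is 6225/2) and multiplies the boundary lattice-point count by 5, giving 65.
By Pick's theorem, the interior count of the dilated polygon is 6225/2 − 65/2 + 1 = 3081.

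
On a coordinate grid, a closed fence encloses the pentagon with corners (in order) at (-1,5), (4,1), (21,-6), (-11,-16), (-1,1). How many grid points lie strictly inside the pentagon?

Using the shoelace formula, 2A = |((-1)·1 − 4·5) + (4·(-6) − 21·1) + (21·(-16) − (-11)·(-6)) + ((-11)·1 − (-1)·(-16)) + ((-1)·5 − (-1)·1)| = 499, so the area is 499/2.
Along each edge there are gcd(|Δx|,|Δy|)+1 lattice points, so counting each shared vertex once the boundary has gcd(5,4) + gcd(17,7) + gcd(32,10) + gcd(10,17) + gcd(0,4) = 1+1+2+1+4 = 9.
Pick's theorem gives I = A − B/2 + 1 = 499/2 − 9/2 + 1 = 246.

246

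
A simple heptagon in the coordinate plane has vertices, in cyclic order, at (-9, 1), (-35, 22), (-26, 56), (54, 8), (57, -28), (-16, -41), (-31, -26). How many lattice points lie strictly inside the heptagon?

5310

By the shoelace formula, twice the signed area is |((-9)·22 − (-35)·1) + ((-35)·56 − (-26)·22) + ((-26)·8 − 54·56) + (54·(-28) − 57·8) + (57·(-41) − (-16)·(-28)) + ((-16)·(-26) − (-31)·(-41)) + ((-31)·1 − (-9)·(-26))| = 10656, so the area is 5328.
Summing gcd(|Δx|,|Δy|) over the edges gives the boundary count: gcd(26,21) + gcd(9,34) + gcd(80,48) + gcd(3,36) + gcd(73,13) + gcd(15,15) + gcd(22,27) = 1+1+16+3+1+15+1 = 38.
By Pick's theorem A = I + B/2 − 1, so I = 5328 − 38/2 + 1 = 5310.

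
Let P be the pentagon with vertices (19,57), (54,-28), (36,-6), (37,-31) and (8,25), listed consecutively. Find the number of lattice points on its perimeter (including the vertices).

Summing gcd(|Δx|,|Δy|) over the edges gives the boundary count: gcd(35,85) + gcd(18,22) + gcd(1,25) + gcd(29,56) + gcd(11,32) = 5+2+1+1+1 = 10.

10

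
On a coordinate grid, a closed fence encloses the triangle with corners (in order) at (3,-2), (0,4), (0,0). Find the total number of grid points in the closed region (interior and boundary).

Using the shoelace formula, 2A = |(3·4 − 0·(-2)) + (0·0 − 0·4) + (0·(-2) − 3·0)| = 12, so the area is 6.
The number of boundary lattice points is Σ gcd(|Δx|,|Δy|) = gcd(3,6) + gcd(0,4) + gcd(3,2) = 3+4+1 = 8.
Pick's theorem gives I = A − B/2 + 1 = 6 − 8/2 + 1 = 3, so the closed region contains I + B = 3 + 8 = 11 lattice points.

11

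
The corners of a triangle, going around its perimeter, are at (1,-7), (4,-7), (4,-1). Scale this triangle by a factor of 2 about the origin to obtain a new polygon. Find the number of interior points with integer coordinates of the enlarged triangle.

By the shoelace formula, twice the signed area is |[1·(-7) − 4·(-7)] + [4·(-1) − 4·(-7)] + [4·(-7) − 1·(-1)]| = 18, so the area is 9.
Along each edge there are gcd(|Δx|,|Δy|)+1 lattice points, so counting each shared vertex once the boundary has gcd(3,0) + gcd(0,6) + gcd(3,6) = 3+6+3 = 12.
Scaling by 2 multiplies the area by 2² = 4 (so the new area is 36) and multiplies the boundary lattice-point count by 2, giving 24.
By Pick's theorem, the interior count of the dilated polygon is 36 − 24/2 + 1 = 25.

25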